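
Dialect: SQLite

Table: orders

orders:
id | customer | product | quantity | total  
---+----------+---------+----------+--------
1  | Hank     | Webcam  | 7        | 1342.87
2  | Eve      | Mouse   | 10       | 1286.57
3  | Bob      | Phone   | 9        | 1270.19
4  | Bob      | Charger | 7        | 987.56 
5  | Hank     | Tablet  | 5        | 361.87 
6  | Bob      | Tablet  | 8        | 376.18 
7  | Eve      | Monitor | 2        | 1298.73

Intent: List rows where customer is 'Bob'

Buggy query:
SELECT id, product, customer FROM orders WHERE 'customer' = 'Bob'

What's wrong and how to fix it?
Bug: Single quotes denote string literals in SQL; the column name is being compared as a constant string

Fix: Remove the quotes around the column name (or use double quotes for an identifier)

Corrected query:
SELECT id, product, customer FROM orders WHERE customer = 'Bob'

Result:
id | product | customer
---+---------+---------
3  | Phone   | Bob     
4  | Charger | Bob     
6  | Tablet  | Bob     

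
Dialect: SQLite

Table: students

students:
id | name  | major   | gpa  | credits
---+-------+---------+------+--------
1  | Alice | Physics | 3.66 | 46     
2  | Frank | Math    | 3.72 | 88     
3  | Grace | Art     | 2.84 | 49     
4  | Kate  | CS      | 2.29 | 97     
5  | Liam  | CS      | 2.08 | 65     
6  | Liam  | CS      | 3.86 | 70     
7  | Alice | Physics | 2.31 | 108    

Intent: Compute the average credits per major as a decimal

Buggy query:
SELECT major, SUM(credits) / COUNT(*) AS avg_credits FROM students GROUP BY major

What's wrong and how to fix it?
Bug: Both operands are integers, so '/' performs integer division and truncates

Fix: Cast one side to REAL so the division keeps the fractional part

Corrected query:
SELECT major, SUM(credits) * 1.0 / COUNT(*) AS avg_credits FROM students GROUP BY major

Result:
major   | avg_credits
--------+------------
Art     | 49         
CS      | 77.333333  
Math    | 88         
Physics | 77         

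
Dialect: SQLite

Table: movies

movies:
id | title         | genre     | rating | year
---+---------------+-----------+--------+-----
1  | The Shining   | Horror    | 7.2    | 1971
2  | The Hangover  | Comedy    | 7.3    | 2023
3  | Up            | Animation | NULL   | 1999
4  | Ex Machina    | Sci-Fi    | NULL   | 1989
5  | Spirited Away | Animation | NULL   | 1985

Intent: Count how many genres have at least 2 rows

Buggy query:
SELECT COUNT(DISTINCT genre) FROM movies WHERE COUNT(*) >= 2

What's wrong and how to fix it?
Bug: COUNT(*) cannot appear in WHERE; the per-group count doesn't exist yet

Fix: Use a subquery that GROUPs and filters with HAVING, then count its rows

Corrected query:
SELECT COUNT(*) FROM (SELECT genre FROM movies GROUP BY genre HAVING COUNT(*) >= 2)

Result:
COUNT(*)
--------
1       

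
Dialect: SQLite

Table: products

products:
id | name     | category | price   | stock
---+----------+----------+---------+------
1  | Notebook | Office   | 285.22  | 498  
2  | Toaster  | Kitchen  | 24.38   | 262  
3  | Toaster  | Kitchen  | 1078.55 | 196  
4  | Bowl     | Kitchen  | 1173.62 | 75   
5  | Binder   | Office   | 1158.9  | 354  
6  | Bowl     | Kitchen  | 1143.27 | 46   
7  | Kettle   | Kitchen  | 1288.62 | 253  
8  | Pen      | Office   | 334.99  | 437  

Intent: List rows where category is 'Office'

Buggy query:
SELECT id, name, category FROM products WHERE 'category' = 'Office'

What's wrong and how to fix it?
Bug: 'category' in single quotes is a string literal, not the column; the comparison is literal-vs-literal and never true

Fix: Reference the column as category without single quotes

Corrected query:
SELECT id, name, category FROM products WHERE category = 'Office'

Result:
id | name     | category
---+----------+---------
1  | Notebook | Office  
5  | Binder   | Office  
8  | Pen      | Office  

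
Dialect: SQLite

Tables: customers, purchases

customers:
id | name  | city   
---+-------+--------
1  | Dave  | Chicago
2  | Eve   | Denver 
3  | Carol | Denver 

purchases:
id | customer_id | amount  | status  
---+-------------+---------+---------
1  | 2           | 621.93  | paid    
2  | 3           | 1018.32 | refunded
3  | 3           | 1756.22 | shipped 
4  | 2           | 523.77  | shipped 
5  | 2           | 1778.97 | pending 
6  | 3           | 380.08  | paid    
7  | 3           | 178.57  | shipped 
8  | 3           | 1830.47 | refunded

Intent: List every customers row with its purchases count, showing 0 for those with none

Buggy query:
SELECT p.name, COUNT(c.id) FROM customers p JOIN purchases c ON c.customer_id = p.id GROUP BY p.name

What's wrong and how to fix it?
Bug: INNER JOIN drops customers rows that have no matching purchases rows

Fix: Switch to LEFT JOIN to retain unmatched parent rows

Corrected query:
SELECT p.name, COUNT(c.id) FROM customers p LEFT JOIN purchases c ON c.customer_id = p.id GROUP BY p.name

Result:
name  | COUNT(c.id)
------+------------
Carol | 5          
Dave  | 0          
Eve   | 3          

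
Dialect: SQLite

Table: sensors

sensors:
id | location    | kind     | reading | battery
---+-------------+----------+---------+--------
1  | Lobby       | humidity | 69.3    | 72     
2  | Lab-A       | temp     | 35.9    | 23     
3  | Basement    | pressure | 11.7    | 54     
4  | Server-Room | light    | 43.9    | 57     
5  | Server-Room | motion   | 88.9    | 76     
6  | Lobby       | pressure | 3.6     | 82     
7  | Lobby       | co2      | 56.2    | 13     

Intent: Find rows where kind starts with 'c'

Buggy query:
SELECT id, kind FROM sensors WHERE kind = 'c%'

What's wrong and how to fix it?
Bug: '=' compares the literal string including the % character; pattern matching needs LIKE

Fix: Replace '=' with LIKE so 'c%' is treated as a pattern

Corrected query:
SELECT id, kind FROM sensors WHERE kind LIKE 'c%'

Result:
id | kind
---+-----
7  | co2 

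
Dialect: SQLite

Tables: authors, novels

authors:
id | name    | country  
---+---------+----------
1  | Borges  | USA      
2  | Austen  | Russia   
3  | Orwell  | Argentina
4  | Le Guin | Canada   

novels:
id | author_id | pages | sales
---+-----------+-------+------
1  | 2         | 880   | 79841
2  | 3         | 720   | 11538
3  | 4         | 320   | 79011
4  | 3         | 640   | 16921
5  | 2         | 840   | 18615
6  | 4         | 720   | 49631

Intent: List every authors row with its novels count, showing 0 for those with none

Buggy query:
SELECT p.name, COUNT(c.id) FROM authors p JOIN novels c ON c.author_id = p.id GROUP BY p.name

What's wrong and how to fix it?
Bug: INNER JOIN drops authors rows that have no matching novels rows

Fix: Switch to LEFT JOIN to retain unmatched parent rows

Corrected query:
SELECT p.name, COUNT(c.id) FROM authors p LEFT JOIN novels c ON c.author_id = p.id GROUP BY p.name

Result:
name    | COUNT(c.id)
--------+------------
Austen  | 2          
Borges  | 0          
Le Guin | 2          
Orwell  | 2          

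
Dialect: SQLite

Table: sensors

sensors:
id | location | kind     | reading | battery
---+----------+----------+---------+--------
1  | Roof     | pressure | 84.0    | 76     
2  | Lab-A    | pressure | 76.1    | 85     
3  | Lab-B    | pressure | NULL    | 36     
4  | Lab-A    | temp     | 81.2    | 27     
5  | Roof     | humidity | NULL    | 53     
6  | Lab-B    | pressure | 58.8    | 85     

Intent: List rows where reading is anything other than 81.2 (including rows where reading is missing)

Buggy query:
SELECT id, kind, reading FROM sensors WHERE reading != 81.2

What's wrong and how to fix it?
Bug: 'reading != 81.2' is unknown when reading is NULL, so NULL rows are silently excluded

Fix: Add an explicit OR reading IS NULL to include the missing-value rows

Corrected query:
SELECT id, kind, reading FROM sensors WHERE reading != 81.2 OR reading IS NULL

Result:
id | kind     | reading
---+----------+--------
1  | pressure | 84     
2  | pressure | 76.1   
3  | pressure | NULL   
5  | humidity | NULL   
6  | pressure | 58.8   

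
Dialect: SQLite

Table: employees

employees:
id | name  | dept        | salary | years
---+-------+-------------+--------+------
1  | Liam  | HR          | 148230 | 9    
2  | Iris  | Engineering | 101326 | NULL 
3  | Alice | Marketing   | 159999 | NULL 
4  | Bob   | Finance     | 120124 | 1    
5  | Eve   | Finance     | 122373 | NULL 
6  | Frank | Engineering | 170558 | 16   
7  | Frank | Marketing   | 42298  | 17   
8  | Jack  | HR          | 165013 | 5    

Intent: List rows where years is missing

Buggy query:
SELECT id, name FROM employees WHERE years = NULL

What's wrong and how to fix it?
Bug: '= NULL' is always unknown in SQL three-valued logic, so no rows match

Fix: Replace '= NULL' with 'IS NULL'

Corrected query:
SELECT id, name FROM employees WHERE years IS NULL

Result:
id | name 
---+------
2  | Iris 
3  | Alice
5  | Eve  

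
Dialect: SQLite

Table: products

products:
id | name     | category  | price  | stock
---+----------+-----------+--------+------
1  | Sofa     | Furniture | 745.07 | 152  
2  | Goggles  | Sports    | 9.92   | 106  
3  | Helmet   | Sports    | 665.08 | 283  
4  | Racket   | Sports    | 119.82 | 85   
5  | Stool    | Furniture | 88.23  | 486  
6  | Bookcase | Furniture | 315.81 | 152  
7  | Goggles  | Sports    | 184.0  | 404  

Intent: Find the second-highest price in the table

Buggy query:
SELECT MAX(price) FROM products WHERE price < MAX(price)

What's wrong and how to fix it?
Bug: The inner MAX is an aggregate inside WHERE, which is not allowed

Fix: Put the inner MAX in a scalar subquery

Corrected query:
SELECT MAX(price) FROM products WHERE price < (SELECT MAX(price) FROM products)

Result:
MAX(price)
----------
665.08    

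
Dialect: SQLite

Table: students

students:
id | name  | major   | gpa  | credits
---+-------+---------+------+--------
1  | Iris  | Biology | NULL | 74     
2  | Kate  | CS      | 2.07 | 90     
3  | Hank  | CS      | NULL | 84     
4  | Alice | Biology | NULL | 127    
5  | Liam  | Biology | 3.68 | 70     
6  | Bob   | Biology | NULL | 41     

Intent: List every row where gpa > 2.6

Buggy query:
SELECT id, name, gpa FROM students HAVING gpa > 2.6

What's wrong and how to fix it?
Bug: HAVING filters the output of aggregation, but this query has no GROUP BY and no aggregate functions, so SQLite rejects it (HAVING clause on a non-aggregate query); the condition here is per row

Fix: Use WHERE for row-level filtering

Corrected query:
SELECT id, name, gpa FROM students WHERE gpa > 2.6

Result:
id | name | gpa 
---+------+-----
5  | Liam | 3.68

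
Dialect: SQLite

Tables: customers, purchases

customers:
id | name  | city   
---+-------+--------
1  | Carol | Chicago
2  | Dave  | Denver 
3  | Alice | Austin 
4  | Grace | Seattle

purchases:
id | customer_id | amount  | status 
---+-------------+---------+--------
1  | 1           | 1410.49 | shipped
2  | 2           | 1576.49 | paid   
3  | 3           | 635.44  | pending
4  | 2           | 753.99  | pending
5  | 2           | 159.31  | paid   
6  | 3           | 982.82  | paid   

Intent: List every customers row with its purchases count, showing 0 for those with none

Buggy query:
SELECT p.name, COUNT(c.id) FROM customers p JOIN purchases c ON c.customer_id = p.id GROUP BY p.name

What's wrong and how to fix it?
Bug: INNER JOIN drops customers rows that have no matching purchases rows

Fix: Use LEFT JOIN so parents without children still appear (COUNT(c.id) gives 0)

Corrected query:
SELECT p.name, COUNT(c.id) FROM customers p LEFT JOIN purchases c ON c.customer_id = p.id GROUP BY p.name

Result:
name  | COUNT(c.id)
------+------------
Alice | 2          
Carol | 1          
Dave  | 3          
Grace | 0          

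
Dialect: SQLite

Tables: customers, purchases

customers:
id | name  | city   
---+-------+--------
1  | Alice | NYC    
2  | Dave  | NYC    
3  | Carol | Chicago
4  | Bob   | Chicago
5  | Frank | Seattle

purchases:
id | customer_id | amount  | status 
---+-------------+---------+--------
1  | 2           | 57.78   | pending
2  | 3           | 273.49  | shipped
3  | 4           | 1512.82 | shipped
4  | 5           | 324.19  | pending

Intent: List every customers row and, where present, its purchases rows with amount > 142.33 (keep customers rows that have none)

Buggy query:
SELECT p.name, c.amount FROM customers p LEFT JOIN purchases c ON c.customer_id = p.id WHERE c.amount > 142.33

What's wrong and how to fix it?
Bug: A WHERE condition on the right-hand table after LEFT JOIN drops unmatched parents

Fix: Move the right-table condition into the ON clause so unmatched parents are kept

Corrected query:
SELECT p.name, c.amount FROM customers p LEFT JOIN purchases c ON c.customer_id = p.id AND c.amount > 142.33

Result:
name  | amount 
------+--------
Alice | NULL   
Dave  | NULL   
Carol | 273.49 
Bob   | 1512.82
Frank | 324.19 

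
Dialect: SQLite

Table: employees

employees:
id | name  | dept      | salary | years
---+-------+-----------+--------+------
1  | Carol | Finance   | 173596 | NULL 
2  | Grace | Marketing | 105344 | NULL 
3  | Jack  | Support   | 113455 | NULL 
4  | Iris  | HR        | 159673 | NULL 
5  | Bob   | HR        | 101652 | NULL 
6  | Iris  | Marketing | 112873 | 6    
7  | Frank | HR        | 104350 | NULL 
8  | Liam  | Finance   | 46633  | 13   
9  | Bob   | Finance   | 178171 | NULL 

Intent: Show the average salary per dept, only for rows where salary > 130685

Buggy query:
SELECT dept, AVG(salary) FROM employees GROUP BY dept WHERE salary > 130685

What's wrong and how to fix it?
Bug: WHERE cannot follow GROUP BY

Fix: Move the WHERE clause before GROUP BY

Corrected query:
SELECT dept, AVG(salary) FROM employees WHERE salary > 130685 GROUP BY dept

Result:
dept    | AVG(salary)
--------+------------
Finance | 175883.5   
HR      | 159673     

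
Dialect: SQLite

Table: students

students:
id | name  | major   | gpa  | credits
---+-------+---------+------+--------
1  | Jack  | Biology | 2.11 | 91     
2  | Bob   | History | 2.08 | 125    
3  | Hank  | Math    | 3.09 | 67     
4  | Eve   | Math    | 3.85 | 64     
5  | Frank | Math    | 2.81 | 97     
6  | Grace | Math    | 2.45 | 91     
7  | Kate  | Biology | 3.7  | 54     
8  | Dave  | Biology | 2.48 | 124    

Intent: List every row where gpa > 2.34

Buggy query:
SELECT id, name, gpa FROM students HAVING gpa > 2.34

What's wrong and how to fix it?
Bug: HAVING filters the output of aggregation, but this query has no GROUP BY and no aggregate functions, so SQLite rejects it (HAVING clause on a non-aggregate query); the condition here is per row

Fix: Replace HAVING with WHERE since the condition applies to individual rows

Corrected query:
SELECT id, name, gpa FROM students WHERE gpa > 2.34

Result:
id | name  | gpa 
---+-------+-----
3  | Hank  | 3.09
4  | Eve   | 3.85
5  | Frank | 2.81
6  | Grace | 2.45
7  | Kate  | 3.7 
8  | Dave  | 2.48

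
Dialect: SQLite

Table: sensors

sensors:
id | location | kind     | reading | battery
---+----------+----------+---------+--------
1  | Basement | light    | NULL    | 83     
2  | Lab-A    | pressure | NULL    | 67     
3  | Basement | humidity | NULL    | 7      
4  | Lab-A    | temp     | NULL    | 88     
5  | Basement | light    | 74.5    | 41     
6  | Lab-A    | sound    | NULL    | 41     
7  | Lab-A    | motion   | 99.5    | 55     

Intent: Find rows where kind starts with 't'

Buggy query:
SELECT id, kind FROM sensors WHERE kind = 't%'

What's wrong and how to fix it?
Bug: Wildcards only work with LIKE; '=' treats '%' as a literal character

Fix: Replace '=' with LIKE so 't%' is treated as a pattern

Corrected query:
SELECT id, kind FROM sensors WHERE kind LIKE 't%'

Result:
id | kind
---+-----
4  | temp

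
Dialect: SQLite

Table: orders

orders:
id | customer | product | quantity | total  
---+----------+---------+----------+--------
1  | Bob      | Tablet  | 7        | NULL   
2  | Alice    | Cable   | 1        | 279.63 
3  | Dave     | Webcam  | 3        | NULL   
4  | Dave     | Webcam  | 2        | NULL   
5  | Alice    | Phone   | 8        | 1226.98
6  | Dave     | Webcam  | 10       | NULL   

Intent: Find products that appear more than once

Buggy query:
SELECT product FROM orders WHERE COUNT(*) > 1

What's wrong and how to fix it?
Bug: COUNT(*) is an aggregate and cannot be used in WHERE

Fix: GROUP BY product, then filter groups with HAVING COUNT(*) > 1

Corrected query:
SELECT product FROM orders GROUP BY product HAVING COUNT(*) > 1

Result:
product
-------
Webcam 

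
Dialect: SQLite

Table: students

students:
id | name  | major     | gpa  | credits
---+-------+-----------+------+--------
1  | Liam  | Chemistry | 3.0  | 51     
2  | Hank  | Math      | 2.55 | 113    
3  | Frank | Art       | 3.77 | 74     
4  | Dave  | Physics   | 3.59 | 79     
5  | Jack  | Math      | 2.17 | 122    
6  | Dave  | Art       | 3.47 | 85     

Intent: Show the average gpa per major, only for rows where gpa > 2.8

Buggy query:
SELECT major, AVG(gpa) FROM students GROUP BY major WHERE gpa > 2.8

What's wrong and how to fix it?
Bug: Row-level WHERE must come before GROUP BY in the clause order

Fix: Move the WHERE clause before GROUP BY

Corrected query:
SELECT major, AVG(gpa) FROM students WHERE gpa > 2.8 GROUP BY major

Result:
major     | AVG(gpa)
----------+---------
Art       | 3.62    
Chemistry | 3       
Physics   | 3.59    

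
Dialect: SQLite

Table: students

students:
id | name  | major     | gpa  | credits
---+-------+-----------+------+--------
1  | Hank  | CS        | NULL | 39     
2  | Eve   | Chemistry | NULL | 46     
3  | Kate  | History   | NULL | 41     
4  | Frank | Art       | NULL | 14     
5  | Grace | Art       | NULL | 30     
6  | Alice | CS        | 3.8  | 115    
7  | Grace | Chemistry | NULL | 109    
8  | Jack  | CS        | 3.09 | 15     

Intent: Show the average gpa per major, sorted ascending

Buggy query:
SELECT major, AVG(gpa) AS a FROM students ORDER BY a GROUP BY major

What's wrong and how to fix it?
Bug: GROUP BY must precede ORDER BY

Fix: Move ORDER BY to the end, after GROUP BY

Corrected query:
SELECT major, AVG(gpa) AS a FROM students GROUP BY major ORDER BY a

Result:
major     | a    
----------+------
Art       | NULL 
Chemistry | NULL 
History   | NULL 
CS        | 3.445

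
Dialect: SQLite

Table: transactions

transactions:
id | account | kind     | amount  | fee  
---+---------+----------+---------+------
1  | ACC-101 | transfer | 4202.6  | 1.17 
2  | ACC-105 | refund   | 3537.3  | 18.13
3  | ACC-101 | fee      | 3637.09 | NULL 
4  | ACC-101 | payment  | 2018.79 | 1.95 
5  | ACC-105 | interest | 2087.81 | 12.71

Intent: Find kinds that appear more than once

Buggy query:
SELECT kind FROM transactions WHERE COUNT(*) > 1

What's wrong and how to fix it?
Bug: COUNT(*) is an aggregate and cannot be used in WHERE

Fix: Group first, then use HAVING for the count condition

Corrected query:
SELECT kind FROM transactions GROUP BY kind HAVING COUNT(*) > 1

Result:
(no rows)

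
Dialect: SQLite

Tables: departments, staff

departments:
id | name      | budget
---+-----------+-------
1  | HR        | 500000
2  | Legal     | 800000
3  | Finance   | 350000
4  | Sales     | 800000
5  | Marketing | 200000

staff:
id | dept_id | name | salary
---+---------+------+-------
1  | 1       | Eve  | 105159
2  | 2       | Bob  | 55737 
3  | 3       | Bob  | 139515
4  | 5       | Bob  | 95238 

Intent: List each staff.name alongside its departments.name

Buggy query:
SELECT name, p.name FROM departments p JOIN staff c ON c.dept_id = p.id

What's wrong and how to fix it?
Bug: Both tables have a 'name' column; the unqualified reference is ambiguous

Fix: Prefix ambiguous columns with the table alias

Corrected query:
SELECT c.name, p.name FROM departments p JOIN staff c ON c.dept_id = p.id

Result:
name | name     
-----+----------
Eve  | HR       
Bob  | Legal    
Bob  | Finance  
Bob  | Marketing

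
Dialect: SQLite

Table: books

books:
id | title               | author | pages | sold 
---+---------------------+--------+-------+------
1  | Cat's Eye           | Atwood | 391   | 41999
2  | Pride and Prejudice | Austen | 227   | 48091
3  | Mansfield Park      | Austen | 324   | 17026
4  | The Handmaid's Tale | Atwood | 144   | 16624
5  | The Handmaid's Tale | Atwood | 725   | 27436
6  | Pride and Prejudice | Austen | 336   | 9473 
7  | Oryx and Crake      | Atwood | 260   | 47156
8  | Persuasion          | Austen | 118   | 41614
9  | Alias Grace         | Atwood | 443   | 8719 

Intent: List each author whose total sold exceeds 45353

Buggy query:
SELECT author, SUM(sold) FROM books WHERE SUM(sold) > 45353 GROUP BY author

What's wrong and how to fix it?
Bug: WHERE runs before GROUP BY, so aggregates aren't available there

Fix: Move the aggregate condition to a HAVING clause

Corrected query:
SELECT author, SUM(sold) FROM books GROUP BY author HAVING SUM(sold) > 45353

Result:
author | SUM(sold)
-------+----------
Atwood | 141934   
Austen | 116204   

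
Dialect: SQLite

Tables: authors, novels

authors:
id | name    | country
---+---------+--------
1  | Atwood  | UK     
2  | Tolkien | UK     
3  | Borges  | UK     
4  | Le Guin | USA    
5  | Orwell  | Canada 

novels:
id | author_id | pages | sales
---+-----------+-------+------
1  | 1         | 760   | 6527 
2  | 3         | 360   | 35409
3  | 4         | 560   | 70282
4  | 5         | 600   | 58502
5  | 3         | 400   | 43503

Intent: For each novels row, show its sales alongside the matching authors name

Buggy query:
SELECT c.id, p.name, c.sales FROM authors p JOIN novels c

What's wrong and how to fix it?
Bug: JOIN with no ON clause produces a cartesian product; every novels row pairs with every authors row

Fix: Specify the join condition linking the foreign key to the parent id

Corrected query:
SELECT c.id, p.name, c.sales FROM authors p JOIN novels c ON c.author_id = p.id

Result:
id | name    | sales
---+---------+------
1  | Atwood  | 6527 
2  | Borges  | 35409
3  | Le Guin | 70282
4  | Orwell  | 58502
5  | Borges  | 43503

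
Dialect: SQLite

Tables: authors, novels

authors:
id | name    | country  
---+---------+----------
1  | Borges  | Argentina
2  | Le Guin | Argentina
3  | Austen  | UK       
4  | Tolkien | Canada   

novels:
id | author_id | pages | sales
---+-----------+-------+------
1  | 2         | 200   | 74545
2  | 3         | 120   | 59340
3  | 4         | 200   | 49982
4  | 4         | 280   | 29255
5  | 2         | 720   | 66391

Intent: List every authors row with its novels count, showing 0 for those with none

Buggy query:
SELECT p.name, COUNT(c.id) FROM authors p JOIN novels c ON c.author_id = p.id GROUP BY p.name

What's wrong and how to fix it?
Bug: INNER JOIN drops authors rows that have no matching novels rows

Fix: Use LEFT JOIN so parents without children still appear (COUNT(c.id) gives 0)

Corrected query:
SELECT p.name, COUNT(c.id) FROM authors p LEFT JOIN novels c ON c.author_id = p.id GROUP BY p.name

Result:
name    | COUNT(c.id)
--------+------------
Austen  | 1          
Borges  | 0          
Le Guin | 2          
Tolkien | 2          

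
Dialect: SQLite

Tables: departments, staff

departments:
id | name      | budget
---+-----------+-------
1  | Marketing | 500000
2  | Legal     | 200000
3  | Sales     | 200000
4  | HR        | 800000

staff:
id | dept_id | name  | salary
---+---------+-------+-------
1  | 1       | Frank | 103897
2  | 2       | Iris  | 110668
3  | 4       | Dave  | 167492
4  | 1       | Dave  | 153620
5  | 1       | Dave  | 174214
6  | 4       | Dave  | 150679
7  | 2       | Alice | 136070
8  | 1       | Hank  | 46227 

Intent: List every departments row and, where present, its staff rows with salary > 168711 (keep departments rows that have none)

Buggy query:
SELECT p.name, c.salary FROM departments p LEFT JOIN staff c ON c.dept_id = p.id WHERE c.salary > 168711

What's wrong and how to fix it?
Bug: Filtering c.salary in WHERE discards the NULL rows produced by LEFT JOIN, turning it into an inner join

Fix: Put 'c.salary > 168711' in the JOIN's ON clause instead of WHERE

Corrected query:
SELECT p.name, c.salary FROM departments p LEFT JOIN staff c ON c.dept_id = p.id AND c.salary > 168711

Result:
name      | salary
----------+-------
Marketing | 174214
Legal     | NULL  
Sales     | NULL  
HR        | NULL  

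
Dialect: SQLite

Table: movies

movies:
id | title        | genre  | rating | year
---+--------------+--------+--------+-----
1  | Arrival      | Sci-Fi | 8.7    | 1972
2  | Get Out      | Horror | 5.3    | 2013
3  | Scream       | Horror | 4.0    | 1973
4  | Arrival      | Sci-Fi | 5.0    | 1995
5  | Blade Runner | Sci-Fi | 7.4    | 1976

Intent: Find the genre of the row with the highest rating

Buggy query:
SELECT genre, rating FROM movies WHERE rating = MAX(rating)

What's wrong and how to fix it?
Bug: WHERE is evaluated per row; an aggregate over the whole table isn't defined there

Fix: Use a subquery: WHERE rating = (SELECT MAX(rating) FROM movies)

Corrected query:
SELECT genre, rating FROM movies WHERE rating = (SELECT MAX(rating) FROM movies)

Result:
genre  | rating
-------+-------
Sci-Fi | 8.7   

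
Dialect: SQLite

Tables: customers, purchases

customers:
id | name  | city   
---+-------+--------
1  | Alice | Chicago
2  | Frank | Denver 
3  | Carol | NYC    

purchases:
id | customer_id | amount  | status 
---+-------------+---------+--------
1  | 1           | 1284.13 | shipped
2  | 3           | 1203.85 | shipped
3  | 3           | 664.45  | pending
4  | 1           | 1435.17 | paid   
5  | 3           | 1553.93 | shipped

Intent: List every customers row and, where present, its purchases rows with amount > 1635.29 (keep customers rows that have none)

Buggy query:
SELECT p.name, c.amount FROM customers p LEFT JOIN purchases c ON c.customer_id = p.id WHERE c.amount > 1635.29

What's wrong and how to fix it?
Bug: Filtering c.amount in WHERE discards the NULL rows produced by LEFT JOIN, turning it into an inner join

Fix: Move the right-table condition into the ON clause so unmatched parents are kept

Corrected query:
SELECT p.name, c.amount FROM customers p LEFT JOIN purchases c ON c.customer_id = p.id AND c.amount > 1635.29

Result:
name  | amount
------+-------
Alice | NULL  
Frank | NULL  
Carol | NULL  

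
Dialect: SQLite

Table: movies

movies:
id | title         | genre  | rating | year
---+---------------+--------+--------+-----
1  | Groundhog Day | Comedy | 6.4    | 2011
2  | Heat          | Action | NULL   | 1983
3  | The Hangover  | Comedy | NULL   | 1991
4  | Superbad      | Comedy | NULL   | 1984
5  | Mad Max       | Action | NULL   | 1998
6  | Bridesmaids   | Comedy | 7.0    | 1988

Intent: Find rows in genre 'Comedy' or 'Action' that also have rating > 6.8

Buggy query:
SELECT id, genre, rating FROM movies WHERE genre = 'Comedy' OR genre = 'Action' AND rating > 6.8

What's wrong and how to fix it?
Bug: Without parentheses, AND is evaluated before OR, so the rating filter only applies to the 'Action' branch

Fix: Group the OR with parentheses (or use IN), then AND the threshold

Corrected query:
SELECT id, genre, rating FROM movies WHERE (genre = 'Comedy' OR genre = 'Action') AND rating > 6.8

Result:
id | genre  | rating
---+--------+-------
6  | Comedy | 7     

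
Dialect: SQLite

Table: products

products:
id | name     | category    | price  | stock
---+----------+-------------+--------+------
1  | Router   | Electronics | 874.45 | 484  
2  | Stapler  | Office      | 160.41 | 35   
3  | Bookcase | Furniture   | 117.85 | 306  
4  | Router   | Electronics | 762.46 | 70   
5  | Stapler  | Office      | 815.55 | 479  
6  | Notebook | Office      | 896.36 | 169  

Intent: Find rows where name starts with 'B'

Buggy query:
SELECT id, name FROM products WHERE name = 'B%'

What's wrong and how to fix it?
Bug: '=' compares the literal string including the % character; pattern matching needs LIKE

Fix: Replace '=' with LIKE so 'B%' is treated as a pattern

Corrected query:
SELECT id, name FROM products WHERE name LIKE 'B%'

Result:
id | name    
---+---------
3  | Bookcase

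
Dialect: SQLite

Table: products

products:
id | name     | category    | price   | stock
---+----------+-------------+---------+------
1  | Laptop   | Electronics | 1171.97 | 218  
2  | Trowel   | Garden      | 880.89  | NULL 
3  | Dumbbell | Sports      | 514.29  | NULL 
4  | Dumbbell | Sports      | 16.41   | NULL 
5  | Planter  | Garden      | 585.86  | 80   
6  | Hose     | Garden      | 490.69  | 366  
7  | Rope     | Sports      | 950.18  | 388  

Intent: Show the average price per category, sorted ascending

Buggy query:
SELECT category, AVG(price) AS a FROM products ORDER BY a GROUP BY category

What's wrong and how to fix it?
Bug: GROUP BY must precede ORDER BY

Fix: Reorder: SELECT … FROM … GROUP BY … ORDER BY …

Corrected query:
SELECT category, AVG(price) AS a FROM products GROUP BY category ORDER BY a

Result:
category    | a         
------------+-----------
Sports      | 493.626667
Garden      | 652.48    
Electronics | 1171.97   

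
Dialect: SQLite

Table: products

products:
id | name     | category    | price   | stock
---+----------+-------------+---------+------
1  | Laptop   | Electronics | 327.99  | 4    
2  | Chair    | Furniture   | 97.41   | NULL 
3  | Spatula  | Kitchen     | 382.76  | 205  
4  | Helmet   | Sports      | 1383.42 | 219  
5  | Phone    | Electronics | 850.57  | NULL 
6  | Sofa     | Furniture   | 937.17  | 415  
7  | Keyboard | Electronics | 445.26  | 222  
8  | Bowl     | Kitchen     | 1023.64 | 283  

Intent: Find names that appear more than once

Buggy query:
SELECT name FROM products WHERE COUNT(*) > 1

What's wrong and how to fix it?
Bug: COUNT(*) is an aggregate and cannot be used in WHERE

Fix: Group first, then use HAVING for the count condition

Corrected query:
SELECT name FROM products GROUP BY name HAVING COUNT(*) > 1

Result:
(no rows)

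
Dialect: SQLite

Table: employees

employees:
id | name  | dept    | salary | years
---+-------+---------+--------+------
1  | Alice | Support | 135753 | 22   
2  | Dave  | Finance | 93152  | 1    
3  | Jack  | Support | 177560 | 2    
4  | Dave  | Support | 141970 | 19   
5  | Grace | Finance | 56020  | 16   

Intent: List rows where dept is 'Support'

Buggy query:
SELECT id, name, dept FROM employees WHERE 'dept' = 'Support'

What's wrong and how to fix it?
Bug: Single quotes denote string literals in SQL; the column name is being compared as a constant string

Fix: Remove the quotes around the column name (or use double quotes for an identifier)

Corrected query:
SELECT id, name, dept FROM employees WHERE dept = 'Support'

Result:
id | name  | dept   
---+-------+--------
1  | Alice | Support
3  | Jack  | Support
4  | Dave  | Support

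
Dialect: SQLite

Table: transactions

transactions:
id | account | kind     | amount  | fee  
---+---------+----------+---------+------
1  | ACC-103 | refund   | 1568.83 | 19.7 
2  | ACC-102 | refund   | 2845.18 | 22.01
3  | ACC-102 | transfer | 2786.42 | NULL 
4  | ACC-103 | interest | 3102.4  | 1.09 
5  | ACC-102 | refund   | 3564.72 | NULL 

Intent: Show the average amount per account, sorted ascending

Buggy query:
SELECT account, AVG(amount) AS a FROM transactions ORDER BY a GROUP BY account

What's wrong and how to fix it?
Bug: ORDER BY appears before GROUP BY; SQL clause order requires GROUP BY first

Fix: Move ORDER BY to the end, after GROUP BY

Corrected query:
SELECT account, AVG(amount) AS a FROM transactions GROUP BY account ORDER BY a

Result:
account | a       
--------+---------
ACC-103 | 2335.615
ACC-102 | 3065.44 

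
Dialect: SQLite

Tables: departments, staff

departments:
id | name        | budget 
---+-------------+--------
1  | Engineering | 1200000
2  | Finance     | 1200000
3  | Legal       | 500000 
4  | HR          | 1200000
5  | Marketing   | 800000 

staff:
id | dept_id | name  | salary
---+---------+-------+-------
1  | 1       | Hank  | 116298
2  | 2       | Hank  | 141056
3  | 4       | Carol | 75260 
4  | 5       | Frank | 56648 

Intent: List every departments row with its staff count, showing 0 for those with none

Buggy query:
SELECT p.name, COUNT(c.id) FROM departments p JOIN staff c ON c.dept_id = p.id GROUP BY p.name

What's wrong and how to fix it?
Bug: INNER JOIN drops departments rows that have no matching staff rows

Fix: Switch to LEFT JOIN to retain unmatched parent rows

Corrected query:
SELECT p.name, COUNT(c.id) FROM departments p LEFT JOIN staff c ON c.dept_id = p.id GROUP BY p.name

Result:
name        | COUNT(c.id)
------------+------------
Engineering | 1          
Finance     | 1          
HR          | 1          
Legal       | 0          
Marketing   | 1          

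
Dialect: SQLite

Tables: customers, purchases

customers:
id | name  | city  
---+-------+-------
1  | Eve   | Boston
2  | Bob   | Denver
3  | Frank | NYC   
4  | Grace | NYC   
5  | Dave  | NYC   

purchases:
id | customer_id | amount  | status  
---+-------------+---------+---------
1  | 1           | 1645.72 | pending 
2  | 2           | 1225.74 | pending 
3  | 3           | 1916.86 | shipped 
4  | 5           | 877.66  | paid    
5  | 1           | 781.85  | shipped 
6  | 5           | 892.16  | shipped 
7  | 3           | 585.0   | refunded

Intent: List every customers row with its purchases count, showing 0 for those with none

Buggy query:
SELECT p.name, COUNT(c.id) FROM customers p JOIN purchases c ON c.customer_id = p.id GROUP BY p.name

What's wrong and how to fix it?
Bug: INNER JOIN drops customers rows that have no matching purchases rows

Fix: Switch to LEFT JOIN to retain unmatched parent rows

Corrected query:
SELECT p.name, COUNT(c.id) FROM customers p LEFT JOIN purchases c ON c.customer_id = p.id GROUP BY p.name

Result:
name  | COUNT(c.id)
------+------------
Bob   | 1          
Dave  | 2          
Eve   | 2          
Frank | 2          
Grace | 0          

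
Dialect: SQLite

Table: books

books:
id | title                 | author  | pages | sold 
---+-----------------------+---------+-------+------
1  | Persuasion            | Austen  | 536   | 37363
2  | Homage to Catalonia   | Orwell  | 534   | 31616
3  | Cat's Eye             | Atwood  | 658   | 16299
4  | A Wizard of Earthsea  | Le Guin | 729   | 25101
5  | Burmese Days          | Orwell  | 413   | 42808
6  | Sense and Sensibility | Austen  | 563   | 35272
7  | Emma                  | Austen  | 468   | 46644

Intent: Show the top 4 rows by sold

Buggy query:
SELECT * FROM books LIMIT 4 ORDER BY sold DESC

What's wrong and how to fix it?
Bug: LIMIT must come after ORDER BY

Fix: Swap the clauses: ORDER BY first, then LIMIT

Corrected query:
SELECT * FROM books ORDER BY sold DESC LIMIT 4

Result:
id | title                 | author | pages | sold 
---+-----------------------+--------+-------+------
7  | Emma                  | Austen | 468   | 46644
5  | Burmese Days          | Orwell | 413   | 42808
1  | Persuasion            | Austen | 536   | 37363
6  | Sense and Sensibility | Austen | 563   | 35272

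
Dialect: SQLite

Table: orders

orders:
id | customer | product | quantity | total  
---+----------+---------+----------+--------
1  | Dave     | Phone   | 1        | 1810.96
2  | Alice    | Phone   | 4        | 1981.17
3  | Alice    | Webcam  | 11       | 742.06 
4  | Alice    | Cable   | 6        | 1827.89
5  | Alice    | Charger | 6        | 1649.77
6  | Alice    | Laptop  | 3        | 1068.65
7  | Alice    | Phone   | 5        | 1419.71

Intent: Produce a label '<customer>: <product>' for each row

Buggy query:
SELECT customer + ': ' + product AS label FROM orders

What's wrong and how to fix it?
Bug: SQLite uses || for string concatenation; + coerces text to numbers (yielding 0)

Fix: Replace + with || to concatenate text

Corrected query:
SELECT customer || ': ' || product AS label FROM orders

Result:
label         
--------------
Dave: Phone   
Alice: Phone  
Alice: Webcam 
Alice: Cable  
Alice: Charger
Alice: Laptop 
Alice: Phone  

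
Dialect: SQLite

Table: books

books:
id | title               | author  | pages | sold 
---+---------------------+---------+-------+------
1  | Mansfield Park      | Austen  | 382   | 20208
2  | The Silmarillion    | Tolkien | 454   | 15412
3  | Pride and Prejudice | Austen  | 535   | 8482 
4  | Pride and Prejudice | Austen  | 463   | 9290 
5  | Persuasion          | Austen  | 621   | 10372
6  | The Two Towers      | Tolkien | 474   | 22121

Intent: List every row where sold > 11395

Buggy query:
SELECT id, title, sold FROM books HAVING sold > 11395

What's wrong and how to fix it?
Bug: HAVING filters the output of aggregation, but this query has no GROUP BY and no aggregate functions, so SQLite rejects it (HAVING clause on a non-aggregate query); the condition here is per row

Fix: Replace HAVING with WHERE since the condition applies to individual rows

Corrected query:
SELECT id, title, sold FROM books WHERE sold > 11395

Result:
id | title            | sold 
---+------------------+------
1  | Mansfield Park   | 20208
2  | The Silmarillion | 15412
6  | The Two Towers   | 22121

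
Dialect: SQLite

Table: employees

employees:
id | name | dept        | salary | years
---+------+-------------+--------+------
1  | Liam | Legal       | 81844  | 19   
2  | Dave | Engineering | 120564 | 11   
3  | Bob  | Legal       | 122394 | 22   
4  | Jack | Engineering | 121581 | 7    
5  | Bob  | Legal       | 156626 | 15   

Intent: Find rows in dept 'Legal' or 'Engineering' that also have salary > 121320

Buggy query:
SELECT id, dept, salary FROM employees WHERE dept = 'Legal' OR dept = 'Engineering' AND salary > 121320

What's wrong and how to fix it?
Bug: AND binds tighter than OR, so this parses as dept = 'Legal' OR (dept = 'Engineering' AND salary > 121320)

Fix: Group the OR with parentheses (or use IN), then AND the threshold

Corrected query:
SELECT id, dept, salary FROM employees WHERE (dept = 'Legal' OR dept = 'Engineering') AND salary > 121320

Result:
id | dept        | salary
---+-------------+-------
3  | Legal       | 122394
4  | Engineering | 121581
5  | Legal       | 156626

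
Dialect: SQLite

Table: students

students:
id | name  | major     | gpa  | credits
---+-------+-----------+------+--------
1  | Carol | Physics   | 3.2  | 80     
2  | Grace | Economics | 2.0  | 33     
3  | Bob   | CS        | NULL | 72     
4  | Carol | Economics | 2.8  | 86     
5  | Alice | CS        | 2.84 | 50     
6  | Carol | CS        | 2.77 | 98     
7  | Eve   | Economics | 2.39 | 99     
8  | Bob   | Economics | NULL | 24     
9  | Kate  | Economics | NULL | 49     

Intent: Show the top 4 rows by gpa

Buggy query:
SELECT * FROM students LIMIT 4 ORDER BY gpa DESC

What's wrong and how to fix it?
Bug: LIMIT must come after ORDER BY

Fix: Sort with ORDER BY, then apply LIMIT

Corrected query:
SELECT * FROM students ORDER BY gpa DESC LIMIT 4

Result:
id | name  | major     | gpa  | credits
---+-------+-----------+------+--------
1  | Carol | Physics   | 3.2  | 80     
5  | Alice | CS        | 2.84 | 50     
4  | Carol | Economics | 2.8  | 86     
6  | Carol | CS        | 2.77 | 98     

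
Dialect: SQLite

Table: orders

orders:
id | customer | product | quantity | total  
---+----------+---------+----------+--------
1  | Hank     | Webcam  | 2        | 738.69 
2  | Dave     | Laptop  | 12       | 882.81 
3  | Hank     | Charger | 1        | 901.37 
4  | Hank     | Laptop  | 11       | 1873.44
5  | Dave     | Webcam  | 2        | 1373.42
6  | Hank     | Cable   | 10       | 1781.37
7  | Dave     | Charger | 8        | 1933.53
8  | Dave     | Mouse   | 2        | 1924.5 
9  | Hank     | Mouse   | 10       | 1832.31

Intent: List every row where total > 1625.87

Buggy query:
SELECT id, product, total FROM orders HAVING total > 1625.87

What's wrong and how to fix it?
Bug: This is a non-aggregate query (no GROUP BY, no aggregates), so in SQLite the HAVING clause is invalid here; a row-level condition belongs in WHERE

Fix: Replace HAVING with WHERE since the condition applies to individual rows

Corrected query:
SELECT id, product, total FROM orders WHERE total > 1625.87

Result:
id | product | total  
---+---------+--------
4  | Laptop  | 1873.44
6  | Cable   | 1781.37
7  | Charger | 1933.53
8  | Mouse   | 1924.5 
9  | Mouse   | 1832.31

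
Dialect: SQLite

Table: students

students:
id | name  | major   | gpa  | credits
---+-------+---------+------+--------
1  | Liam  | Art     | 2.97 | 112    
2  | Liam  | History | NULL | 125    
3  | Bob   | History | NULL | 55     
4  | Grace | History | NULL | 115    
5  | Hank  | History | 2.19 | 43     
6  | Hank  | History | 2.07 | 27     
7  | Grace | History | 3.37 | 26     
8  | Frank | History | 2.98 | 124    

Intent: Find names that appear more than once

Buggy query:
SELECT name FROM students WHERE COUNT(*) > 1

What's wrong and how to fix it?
Bug: WHERE can't reference COUNT(*); aggregates are computed after WHERE

Fix: Group first, then use HAVING for the count condition

Corrected query:
SELECT name FROM students GROUP BY name HAVING COUNT(*) > 1

Result:
name 
-----
Grace
Hank 
Liam 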